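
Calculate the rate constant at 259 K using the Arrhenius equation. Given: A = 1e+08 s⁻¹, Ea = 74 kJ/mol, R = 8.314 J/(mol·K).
1.19e-07 s⁻¹

k = A·exp(-Ea/(R·T)) = 1e+08·exp(-74000/(8.314·259)) = 1e+08·exp(-34.3654) = 1e+08·1.1893e-15 = 1.19e-07 s⁻¹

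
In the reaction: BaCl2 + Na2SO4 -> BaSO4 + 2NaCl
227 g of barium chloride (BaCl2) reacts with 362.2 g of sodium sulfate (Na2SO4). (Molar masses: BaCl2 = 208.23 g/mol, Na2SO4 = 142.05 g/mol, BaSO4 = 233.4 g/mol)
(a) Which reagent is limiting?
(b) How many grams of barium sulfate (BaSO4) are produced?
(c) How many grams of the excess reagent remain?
(a) BaCl2, (b) 254.4 g, (c) 207.3 g

Moles of BaCl2 = 227 g ÷ 208.23 g/mol = 1.09014 mol
Moles of Na2SO4 = 362.2 g ÷ 142.05 g/mol = 2.54981 mol
Moles ÷ coefficient: BaCl2: 1.09014/1 = 1.09, Na2SO4: 2.54981/1 = 2.55
(a) BaCl2 has the smaller value, so BaCl2 is the limiting reagent.
(b) Moles of BaSO4 = 1.09014 mol BaCl2 × (1/1) = 1.09014 mol; mass = 1.09014 mol × 233.4 g/mol = 254.4 g
(c) Na2SO4 consumed = 1.09014 × (1/1) = 1.09014 mol; remaining = 2.54981 − 1.09014 = 1.45967 mol; mass = 1.45967 mol × 142.05 g/mol = 207.3 g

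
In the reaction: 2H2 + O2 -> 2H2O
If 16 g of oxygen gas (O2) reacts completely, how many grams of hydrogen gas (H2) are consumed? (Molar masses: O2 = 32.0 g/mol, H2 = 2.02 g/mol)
Moles of O2 = 16 g ÷ 32.0 g/mol = 0.5 mol
Mole ratio: 2 mol H2 / 1 mol O2
Moles of H2 = 0.5 × (2/1) = 1 mol
Mass of H2 = 1 mol × 2.02 g/mol = 2.02 g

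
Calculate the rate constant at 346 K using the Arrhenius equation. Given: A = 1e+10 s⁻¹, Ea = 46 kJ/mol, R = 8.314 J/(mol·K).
1.14e+03 s⁻¹

k = A·exp(-Ea/(R·T)) = 1e+10·exp(-46000/(8.314·346)) = 1e+10·exp(-15.9909) = 1e+10·1.1357e-07 = 1.14e+03 s⁻¹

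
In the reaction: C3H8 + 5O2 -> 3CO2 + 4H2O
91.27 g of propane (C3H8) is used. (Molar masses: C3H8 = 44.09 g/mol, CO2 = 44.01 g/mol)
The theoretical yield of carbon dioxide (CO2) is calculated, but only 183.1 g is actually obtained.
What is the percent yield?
Moles of C3H8 = 91.27 g ÷ 44.09 g/mol = 2.07008 mol
Mole ratio: 3 mol CO2 / 1 mol C3H8
Moles of CO2 = 2.07008 × (3/1) = 6.21025 mol
Theoretical yield = 6.21025 mol × 44.01 g/mol = 273.31 g
Actual yield = 183.1 g
Percent yield = (183.1 / 273.31) × 100% = 67.0%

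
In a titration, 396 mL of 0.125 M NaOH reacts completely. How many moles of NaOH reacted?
Moles = Molarity × Volume (L)
Moles = 0.125 M × 0.396 L = 0.0495 mol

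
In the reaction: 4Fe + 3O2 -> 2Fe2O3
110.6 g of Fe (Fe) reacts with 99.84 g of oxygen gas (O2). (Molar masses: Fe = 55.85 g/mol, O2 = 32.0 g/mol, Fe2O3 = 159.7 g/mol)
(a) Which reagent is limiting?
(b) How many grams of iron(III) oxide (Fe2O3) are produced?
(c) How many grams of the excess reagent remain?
(a) Fe, (b) 158.1 g, (c) 52.31 g

Moles of Fe = 110.6 g ÷ 55.85 g/mol = 1.9803 mol
Moles of O2 = 99.84 g ÷ 32.0 g/mol = 3.12 mol
Moles ÷ coefficient: Fe: 1.9803/4 = 0.4951, O2: 3.12/3 = 1.04
(a) Fe has the smaller value, so Fe is the limiting reagent.
(b) Moles of Fe2O3 = 1.9803 mol Fe × (2/4) = 0.990152 mol; mass = 0.990152 mol × 159.7 g/mol = 158.1 g
(c) O2 consumed = 1.9803 × (3/4) = 1.48523 mol; remaining = 3.12 − 1.48523 = 1.63477 mol; mass = 1.63477 mol × 32.0 g/mol = 52.31 g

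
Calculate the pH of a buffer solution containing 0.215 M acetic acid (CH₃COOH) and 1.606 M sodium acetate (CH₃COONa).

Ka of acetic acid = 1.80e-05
pH = 5.62

pKa = -log(1.80e-05) = 4.74. pH = pKa + log([A⁻]/[HA]) = 4.74 + log(1.606/0.215)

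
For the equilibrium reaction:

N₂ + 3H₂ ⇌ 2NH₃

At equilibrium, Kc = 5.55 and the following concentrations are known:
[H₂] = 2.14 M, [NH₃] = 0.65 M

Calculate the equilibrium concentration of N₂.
[N₂] = 0.0078 M

Kc = ([NH₃]^2) / ([N₂] × [H₂]^3) = 5.55
[N₂]^1 = (product terms)/(Kc · other reactant terms) = 0.4225 / (5.55 · 9.8003) = 0.0077677
[N₂] = 0.0078 M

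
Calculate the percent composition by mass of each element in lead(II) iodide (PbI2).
Pb: 44.95%, I: 55.05%

Molar mass of PbI2 = 461.0 g/mol
% Pb = (1 × 207.2) / 461.0 × 100% = 207.2 / 461.0 × 100% = 44.95%
% I = (2 × 126.9) / 461.0 × 100% = 253.8 / 461.0 × 100% = 55.05%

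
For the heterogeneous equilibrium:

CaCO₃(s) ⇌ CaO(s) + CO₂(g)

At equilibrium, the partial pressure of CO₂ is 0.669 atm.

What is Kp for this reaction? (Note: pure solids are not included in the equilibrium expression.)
K_p = 0.669

Solids (CaCO₃, CaO) have activity 1 and are excluded.
Kp = P(CO₂) = 0.669.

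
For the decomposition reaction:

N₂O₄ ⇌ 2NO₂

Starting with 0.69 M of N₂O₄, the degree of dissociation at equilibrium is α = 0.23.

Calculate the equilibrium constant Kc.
K_c = 0.1896

x = α·[A]₀ = 0.23 × 0.69 = 0.1587 M dissociated.
At eq: [N₂O₄] = 0.69 − 0.1587 = 0.5313 M; [NO₂] = 2x = 0.3174 M.
Kc = [NO₂]²/[N₂O₄] = (0.3174)²/0.5313 = 0.1896.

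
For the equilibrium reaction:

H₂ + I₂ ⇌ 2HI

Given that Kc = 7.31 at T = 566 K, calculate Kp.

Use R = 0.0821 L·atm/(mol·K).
K_p = 7.3100

Δn = (moles gaseous products) − (moles gaseous reactants) = 0
T = 566 K; RT = 0.0821 × 566 = 46.4686
Kp = Kc·(RT)^Δn = 7.31 × (46.4686)^0 = 7.31 × 1 = 7.3100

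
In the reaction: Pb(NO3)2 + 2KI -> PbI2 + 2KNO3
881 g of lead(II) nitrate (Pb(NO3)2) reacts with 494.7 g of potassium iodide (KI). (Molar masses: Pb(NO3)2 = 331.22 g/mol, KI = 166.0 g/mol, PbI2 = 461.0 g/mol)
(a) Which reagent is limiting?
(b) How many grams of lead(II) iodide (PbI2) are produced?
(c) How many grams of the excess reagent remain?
(a) KI, (b) 686.9 g, (c) 387.5 g

Moles of Pb(NO3)2 = 881 g ÷ 331.22 g/mol = 2.65986 mol
Moles of KI = 494.7 g ÷ 166.0 g/mol = 2.98012 mol
Moles ÷ coefficient: Pb(NO3)2: 2.65986/1 = 2.66, KI: 2.98012/2 = 1.49
(a) KI has the smaller value, so KI is the limiting reagent.
(b) Moles of PbI2 = 2.98012 mol KI × (1/2) = 1.49006 mol; mass = 1.49006 mol × 461.0 g/mol = 686.9 g
(c) Pb(NO3)2 consumed = 2.98012 × (1/2) = 1.49006 mol; remaining = 2.65986 − 1.49006 = 1.1698 mol; mass = 1.1698 mol × 331.22 g/mol = 387.5 g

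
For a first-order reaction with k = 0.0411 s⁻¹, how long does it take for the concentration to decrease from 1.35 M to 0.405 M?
29.29 s

From ln[A] = ln[A]₀ - k·t: t = ln([A]₀/[A])/k = ln(1.35/0.405)/0.0411 = ln(3.3333)/0.0411 = 1.2040/0.0411 = 29.29 s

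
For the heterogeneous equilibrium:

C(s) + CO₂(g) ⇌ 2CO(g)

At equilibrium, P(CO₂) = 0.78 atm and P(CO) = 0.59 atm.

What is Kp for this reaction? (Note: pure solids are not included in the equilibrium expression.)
K_p = 0.446

Solid C is excluded.
Kp = P(CO)²/P(CO₂) = (0.59)²/0.78 = 0.3481/0.78 = 0.446.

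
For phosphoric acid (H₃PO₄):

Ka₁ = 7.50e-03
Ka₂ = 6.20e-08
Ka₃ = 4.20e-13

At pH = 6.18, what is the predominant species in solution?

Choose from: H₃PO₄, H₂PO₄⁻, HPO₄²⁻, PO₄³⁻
H₂PO₄⁻

pKa1 = 2.12, pKa2 = 7.21, pKa3 = 12.38. Each pKa is the crossover between adjacent species; pH = 6.18 lies in the region where H₂PO₄⁻ predominates.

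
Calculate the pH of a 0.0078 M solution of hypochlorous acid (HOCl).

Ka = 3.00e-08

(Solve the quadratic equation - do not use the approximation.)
pH = 4.82

x² + Ka×x - Ka×C = 0. Using quadratic formula: [H⁺] = 1.5282e-05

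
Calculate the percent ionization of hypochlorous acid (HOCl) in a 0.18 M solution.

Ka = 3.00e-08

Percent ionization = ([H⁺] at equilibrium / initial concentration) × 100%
Percent ionization = 0.0408%

Let x = [H⁺]. Ka = x²/(C - x) ⇒ x² + (3.00e-08)x - (3.00e-08)(0.18) = 0. x = 7.3470e-05. Percent = (7.3470e-05/0.18) × 100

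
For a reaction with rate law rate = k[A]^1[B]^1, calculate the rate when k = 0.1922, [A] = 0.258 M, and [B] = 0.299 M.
0.01483 M/s

rate = k·[A]^1·[B]^1 = 0.1922·(0.258)^1·(0.299)^1 = 0.1922·0.258·0.299 = 0.01483 M/s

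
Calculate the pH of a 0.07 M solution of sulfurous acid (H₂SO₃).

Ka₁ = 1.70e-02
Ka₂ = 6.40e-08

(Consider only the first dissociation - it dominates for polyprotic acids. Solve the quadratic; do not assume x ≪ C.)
pH = 1.57

x² + Ka₁·x − Ka₁·C = 0 with Ka₁ = 1.70e-02, C = 0.07.
x = (−Ka₁ + √(Ka₁² + 4·Ka₁·C))/2 = 2.7028e-02 M, so pH = 1.57.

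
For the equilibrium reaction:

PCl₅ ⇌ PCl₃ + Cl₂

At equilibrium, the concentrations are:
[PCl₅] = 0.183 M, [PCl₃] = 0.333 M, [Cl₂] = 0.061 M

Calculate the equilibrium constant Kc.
K_c = 0.1110

Kc = ([PCl₃] × [Cl₂]) / ([PCl₅])
   = ((0.333)·(0.061)) / ((0.183))
   = 0.020313 / 0.183 = 0.1110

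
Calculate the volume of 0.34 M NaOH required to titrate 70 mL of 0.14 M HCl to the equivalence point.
V_{base} = 28.8 mL

At equivalence: moles acid = moles base.
moles HCl = 0.14 M × 0.07 L = 0.0098 mol
V_NaOH = 0.0098 mol ÷ 0.34 M = 0.02882 L = 28.8 mL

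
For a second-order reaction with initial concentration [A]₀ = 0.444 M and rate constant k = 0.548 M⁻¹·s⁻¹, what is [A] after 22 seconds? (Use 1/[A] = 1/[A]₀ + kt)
0.0699 M

1/[A] = 1/[A]₀ + k·t = 1/0.444 + (0.548)·(22) = 2.2523 + 12.0560 = 14.3083
[A] = 1/14.3083 = 0.0699 M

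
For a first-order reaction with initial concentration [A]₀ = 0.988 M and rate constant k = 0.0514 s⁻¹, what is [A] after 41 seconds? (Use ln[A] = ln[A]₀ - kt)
0.1201 M

ln[A] = ln[A]₀ - k·t = ln(0.988) - (0.0514)·(41) = -0.0121 - 2.1074 = -2.1195
[A] = e^(-2.1195) = 0.1201 M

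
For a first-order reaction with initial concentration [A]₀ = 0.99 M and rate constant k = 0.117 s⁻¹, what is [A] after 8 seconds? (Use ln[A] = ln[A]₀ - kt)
0.3883 M

ln[A] = ln[A]₀ - k·t = ln(0.99) - (0.117)·(8) = -0.0101 - 0.9360 = -0.9461
[A] = e^(-0.9461) = 0.3883 M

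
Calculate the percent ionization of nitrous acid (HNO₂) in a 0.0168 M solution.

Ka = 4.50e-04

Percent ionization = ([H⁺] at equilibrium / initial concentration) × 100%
Percent ionization = 15.1%

Let x = [H⁺]. Ka = x²/(C - x) ⇒ x² + (4.50e-04)x - (4.50e-04)(0.0168) = 0. x = 2.5337e-03. Percent = (2.5337e-03/0.0168) × 100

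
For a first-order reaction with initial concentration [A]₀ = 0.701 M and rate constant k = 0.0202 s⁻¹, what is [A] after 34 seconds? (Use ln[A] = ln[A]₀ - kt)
0.3527 M

ln[A] = ln[A]₀ - k·t = ln(0.701) - (0.0202)·(34) = -0.3552 - 0.6868 = -1.0420
[A] = e^(-1.0420) = 0.3527 M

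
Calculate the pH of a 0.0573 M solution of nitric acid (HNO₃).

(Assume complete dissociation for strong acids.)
pH = 1.24

[H⁺] = 0.0573 M for strong acid. pH = -log[H⁺] = -log(0.0573)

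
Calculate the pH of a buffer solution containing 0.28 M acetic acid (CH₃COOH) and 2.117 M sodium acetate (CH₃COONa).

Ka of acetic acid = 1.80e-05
pH = 5.62

pKa = -log(1.80e-05) = 4.74. pH = pKa + log([A⁻]/[HA]) = 4.74 + log(2.117/0.28)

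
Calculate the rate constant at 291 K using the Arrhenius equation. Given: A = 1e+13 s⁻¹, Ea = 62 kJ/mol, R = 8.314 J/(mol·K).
7.42e+01 s⁻¹

k = A·exp(-Ea/(R·T)) = 1e+13·exp(-62000/(8.314·291)) = 1e+13·exp(-25.6265) = 1e+13·7.4228e-12 = 7.42e+01 s⁻¹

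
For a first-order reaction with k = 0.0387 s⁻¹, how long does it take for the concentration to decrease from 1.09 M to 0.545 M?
17.91 s

From ln[A] = ln[A]₀ - k·t: t = ln([A]₀/[A])/k = ln(1.09/0.545)/0.0387 = ln(2.0000)/0.0387 = 0.6931/0.0387 = 17.91 s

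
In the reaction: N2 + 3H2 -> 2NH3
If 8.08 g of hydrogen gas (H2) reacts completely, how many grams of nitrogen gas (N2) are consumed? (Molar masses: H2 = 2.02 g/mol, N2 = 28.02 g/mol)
Moles of H2 = 8.08 g ÷ 2.02 g/mol = 4 mol
Mole ratio: 1 mol N2 / 3 mol H2
Moles of N2 = 4 × (1/3) = 1.33333 mol
Mass of N2 = 1.33333 mol × 28.02 g/mol = 37.36 g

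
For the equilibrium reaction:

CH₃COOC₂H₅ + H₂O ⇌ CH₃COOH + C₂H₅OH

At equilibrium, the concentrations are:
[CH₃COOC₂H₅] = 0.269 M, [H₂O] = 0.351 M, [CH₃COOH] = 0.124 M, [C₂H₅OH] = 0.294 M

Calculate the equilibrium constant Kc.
K_c = 0.3861

Kc = ([CH₃COOH] × [C₂H₅OH]) / ([CH₃COOC₂H₅] × [H₂O])
   = ((0.124)·(0.294)) / ((0.269)·(0.351))
   = 0.036456 / 0.094419 = 0.3861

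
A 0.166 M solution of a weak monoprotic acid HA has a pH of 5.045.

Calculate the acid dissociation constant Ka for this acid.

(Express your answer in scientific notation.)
K_a = 4.90e-10

[H⁺] = 10^(−pH) = 10^(−5.045) = 9.016e-06 M. For HA ⇌ H⁺ + A⁻, Ka = x²/(C − x) = (9.016e-06)²/(0.166 − 9.016e-06) = 4.90e-10.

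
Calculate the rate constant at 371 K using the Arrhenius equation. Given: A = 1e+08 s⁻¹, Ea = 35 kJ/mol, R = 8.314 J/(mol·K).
1.18e+03 s⁻¹

k = A·exp(-Ea/(R·T)) = 1e+08·exp(-35000/(8.314·371)) = 1e+08·exp(-11.3471) = 1e+08·1.1804e-05 = 1.18e+03 s⁻¹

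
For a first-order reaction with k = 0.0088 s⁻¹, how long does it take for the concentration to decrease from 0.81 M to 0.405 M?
78.77 s

From ln[A] = ln[A]₀ - k·t: t = ln([A]₀/[A])/k = ln(0.81/0.405)/0.0088 = ln(2.0000)/0.0088 = 0.6931/0.0088 = 78.77 s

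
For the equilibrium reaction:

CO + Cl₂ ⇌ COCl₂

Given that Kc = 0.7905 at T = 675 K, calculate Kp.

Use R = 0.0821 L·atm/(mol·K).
K_p = 0.0143

Δn = (moles gaseous products) − (moles gaseous reactants) = -1
T = 675 K; RT = 0.0821 × 675 = 55.4175
Kp = Kc·(RT)^Δn = 0.7905 × (55.4175)^-1 = 0.7905 × 0.0180448 = 0.0143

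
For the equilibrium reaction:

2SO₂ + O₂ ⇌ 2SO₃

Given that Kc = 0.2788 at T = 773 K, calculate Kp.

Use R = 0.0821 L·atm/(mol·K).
K_p = 0.0044

Δn = (moles gaseous products) − (moles gaseous reactants) = -1
T = 773 K; RT = 0.0821 × 773 = 63.4633
Kp = Kc·(RT)^Δn = 0.2788 × (63.4633)^-1 = 0.2788 × 0.0157571 = 0.0044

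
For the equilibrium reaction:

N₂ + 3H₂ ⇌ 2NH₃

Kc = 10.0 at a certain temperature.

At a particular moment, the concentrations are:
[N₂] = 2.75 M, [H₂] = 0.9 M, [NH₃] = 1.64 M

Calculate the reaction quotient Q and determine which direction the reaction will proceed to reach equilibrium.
Q = 1.342, Q < K, reaction proceeds forward (toward products)

Q = ([NH₃]^2) / ([N₂] × [H₂]^3)
  = ((1.64)^2) / ((2.75)·(0.9)^3) = 2.6896/2.0048 = 1.342
Since Q = 1.342 < Kc = 10.0, the reaction proceeds forward (toward products) to reach equilibrium.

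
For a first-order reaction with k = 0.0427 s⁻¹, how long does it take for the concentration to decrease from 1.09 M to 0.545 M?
16.23 s

From ln[A] = ln[A]₀ - k·t: t = ln([A]₀/[A])/k = ln(1.09/0.545)/0.0427 = ln(2.0000)/0.0427 = 0.6931/0.0427 = 16.23 s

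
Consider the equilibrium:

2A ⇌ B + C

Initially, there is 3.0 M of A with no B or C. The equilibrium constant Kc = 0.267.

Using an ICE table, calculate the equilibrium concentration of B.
[B] = 0.762 M

ICE: [A] = 3.0 − 2x, [B] = [C] = x.
Kc = x²/(3.0 − 2x)² = 0.267 ⇒ √Kc = x/(3.0 − 2x).
x = √0.267·3.0/(1 + 2√0.267) = 0.51672·3.0/2.0334 = 0.76233.
[B] = x = 0.762 M.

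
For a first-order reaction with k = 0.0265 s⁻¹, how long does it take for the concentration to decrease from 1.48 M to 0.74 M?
26.16 s

From ln[A] = ln[A]₀ - k·t: t = ln([A]₀/[A])/k = ln(1.48/0.74)/0.0265 = ln(2.0000)/0.0265 = 0.6931/0.0265 = 26.16 s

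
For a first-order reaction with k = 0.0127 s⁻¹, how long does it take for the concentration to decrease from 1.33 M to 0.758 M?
44.27 s

From ln[A] = ln[A]₀ - k·t: t = ln([A]₀/[A])/k = ln(1.33/0.758)/0.0127 = ln(1.7546)/0.0127 = 0.5623/0.0127 = 44.27 s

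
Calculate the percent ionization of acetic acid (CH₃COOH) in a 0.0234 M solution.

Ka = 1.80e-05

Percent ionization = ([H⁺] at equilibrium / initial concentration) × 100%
Percent ionization = 2.74%

Let x = [H⁺]. Ka = x²/(C - x) ⇒ x² + (1.80e-05)x - (1.80e-05)(0.0234) = 0. x = 6.4006e-04. Percent = (6.4006e-04/0.0234) × 100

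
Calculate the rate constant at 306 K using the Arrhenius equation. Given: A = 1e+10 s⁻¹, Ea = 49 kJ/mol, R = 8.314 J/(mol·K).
4.32e+01 s⁻¹

k = A·exp(-Ea/(R·T)) = 1e+10·exp(-49000/(8.314·306)) = 1e+10·exp(-19.2604) = 1e+10·4.3184e-09 = 4.32e+01 s⁻¹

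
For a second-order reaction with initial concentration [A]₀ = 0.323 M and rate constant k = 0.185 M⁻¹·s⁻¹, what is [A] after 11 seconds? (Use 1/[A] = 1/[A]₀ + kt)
0.1949 M

1/[A] = 1/[A]₀ + k·t = 1/0.323 + (0.185)·(11) = 3.0960 + 2.0350 = 5.1310
[A] = 1/5.1310 = 0.1949 M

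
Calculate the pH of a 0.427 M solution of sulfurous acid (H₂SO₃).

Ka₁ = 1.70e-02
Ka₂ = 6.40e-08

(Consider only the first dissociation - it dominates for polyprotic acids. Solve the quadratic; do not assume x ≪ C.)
pH = 1.11

x² + Ka₁·x − Ka₁·C = 0 with Ka₁ = 1.70e-02, C = 0.427.
x = (−Ka₁ + √(Ka₁² + 4·Ka₁·C))/2 = 7.7123e-02 M, so pH = 1.11.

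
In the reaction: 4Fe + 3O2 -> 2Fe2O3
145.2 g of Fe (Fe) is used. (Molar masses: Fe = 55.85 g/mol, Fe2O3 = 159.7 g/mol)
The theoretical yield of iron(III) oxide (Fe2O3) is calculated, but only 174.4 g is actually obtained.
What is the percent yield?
Moles of Fe = 145.2 g ÷ 55.85 g/mol = 2.59982 mol
Mole ratio: 2 mol Fe2O3 / 4 mol Fe
Moles of Fe2O3 = 2.59982 × (2/4) = 1.29991 mol
Theoretical yield = 1.29991 mol × 159.7 g/mol = 207.6 g
Actual yield = 174.4 g
Percent yield = (174.4 / 207.6) × 100% = 84.0%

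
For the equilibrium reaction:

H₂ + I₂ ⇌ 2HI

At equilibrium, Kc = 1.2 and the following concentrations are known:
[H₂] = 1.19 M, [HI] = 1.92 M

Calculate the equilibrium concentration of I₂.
[I₂] = 2.5815 M

Kc = ([HI]^2) / ([H₂] × [I₂]) = 1.2
[I₂]^1 = (product terms)/(Kc · other reactant terms) = 3.6864 / (1.2 · 1.19) = 2.5815
[I₂] = 2.5815 M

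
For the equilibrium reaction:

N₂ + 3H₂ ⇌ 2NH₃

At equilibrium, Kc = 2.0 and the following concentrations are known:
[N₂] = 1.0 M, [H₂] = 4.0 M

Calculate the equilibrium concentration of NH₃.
[NH₃] = 11.3137 M

Kc = ([NH₃]^2) / ([N₂] × [H₂]^3) = 2.0
[NH₃]^2 = Kc · (reactant terms)/(other product terms) = 2.0 · 64 / 1 = 128
[NH₃] = (128)^(1/2) = 11.3137 M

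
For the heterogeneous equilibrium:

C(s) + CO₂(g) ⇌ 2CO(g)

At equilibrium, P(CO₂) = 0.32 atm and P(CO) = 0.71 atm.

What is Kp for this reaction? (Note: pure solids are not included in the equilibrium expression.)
K_p = 1.575

Solid C is excluded.
Kp = P(CO)²/P(CO₂) = (0.71)²/0.32 = 0.5041/0.32 = 1.575.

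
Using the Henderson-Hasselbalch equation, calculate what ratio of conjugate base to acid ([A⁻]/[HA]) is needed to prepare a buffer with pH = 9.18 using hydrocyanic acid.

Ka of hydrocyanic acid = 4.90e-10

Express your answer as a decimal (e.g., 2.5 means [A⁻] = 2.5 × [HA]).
[A⁻]/[HA] = 0.742

pKa = −log(4.90e-10) = 9.3098. pH = pKa + log([A⁻]/[HA]). 9.18 = 9.3098 + log(ratio). log(ratio) = 9.18 − 9.3098 = -0.1298. ratio = 10^(-0.1298) = 0.742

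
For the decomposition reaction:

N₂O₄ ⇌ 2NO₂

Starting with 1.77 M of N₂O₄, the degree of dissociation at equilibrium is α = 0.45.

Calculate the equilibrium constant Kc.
K_c = 2.6067

x = α·[A]₀ = 0.45 × 1.77 = 0.7965 M dissociated.
At eq: [N₂O₄] = 1.77 − 0.7965 = 0.9735 M; [NO₂] = 2x = 1.593 M.
Kc = [NO₂]²/[N₂O₄] = (1.593)²/0.9735 = 2.607.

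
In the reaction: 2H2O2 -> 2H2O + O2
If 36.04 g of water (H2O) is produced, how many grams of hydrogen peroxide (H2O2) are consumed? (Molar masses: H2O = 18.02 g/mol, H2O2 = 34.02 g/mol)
Moles of H2O = 36.04 g ÷ 18.02 g/mol = 2 mol
Mole ratio: 2 mol H2O2 / 2 mol H2O
Moles of H2O2 = 2 × (2/2) = 2 mol
Mass of H2O2 = 2 mol × 34.02 g/mol = 68.04 g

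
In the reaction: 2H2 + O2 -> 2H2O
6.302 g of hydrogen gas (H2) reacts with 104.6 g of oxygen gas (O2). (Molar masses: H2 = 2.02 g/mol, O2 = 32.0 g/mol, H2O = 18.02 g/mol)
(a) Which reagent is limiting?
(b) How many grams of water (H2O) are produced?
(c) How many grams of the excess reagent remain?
(a) H2, (b) 56.22 g, (c) 54.68 g

Moles of H2 = 6.302 g ÷ 2.02 g/mol = 3.1198 mol
Moles of O2 = 104.6 g ÷ 32.0 g/mol = 3.26875 mol
Moles ÷ coefficient: H2: 3.1198/2 = 1.56, O2: 3.26875/1 = 3.269
(a) H2 has the smaller value, so H2 is the limiting reagent.
(b) Moles of H2O = 3.1198 mol H2 × (2/2) = 3.1198 mol; mass = 3.1198 mol × 18.02 g/mol = 56.22 g
(c) O2 consumed = 3.1198 × (1/2) = 1.5599 mol; remaining = 3.26875 − 1.5599 = 1.70885 mol; mass = 1.70885 mol × 32.0 g/mol = 54.68 g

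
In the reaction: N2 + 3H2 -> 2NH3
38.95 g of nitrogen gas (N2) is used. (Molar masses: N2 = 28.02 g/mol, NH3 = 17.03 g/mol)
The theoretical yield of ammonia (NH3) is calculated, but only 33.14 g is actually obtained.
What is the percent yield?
Moles of N2 = 38.95 g ÷ 28.02 g/mol = 1.39008 mol
Mole ratio: 2 mol NH3 / 1 mol N2
Moles of NH3 = 1.39008 × (2/1) = 2.78016 mol
Theoretical yield = 2.78016 mol × 17.03 g/mol = 47.346 g
Actual yield = 33.14 g
Percent yield = (33.14 / 47.346) × 100% = 70.0%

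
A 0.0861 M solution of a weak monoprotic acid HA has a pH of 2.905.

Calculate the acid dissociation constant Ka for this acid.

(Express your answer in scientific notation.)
K_a = 1.83e-05

[H⁺] = 10^(−pH) = 10^(−2.905) = 1.245e-03 M. For HA ⇌ H⁺ + A⁻, Ka = x²/(C − x) = (1.245e-03)²/(0.0861 − 1.245e-03) = 1.83e-05.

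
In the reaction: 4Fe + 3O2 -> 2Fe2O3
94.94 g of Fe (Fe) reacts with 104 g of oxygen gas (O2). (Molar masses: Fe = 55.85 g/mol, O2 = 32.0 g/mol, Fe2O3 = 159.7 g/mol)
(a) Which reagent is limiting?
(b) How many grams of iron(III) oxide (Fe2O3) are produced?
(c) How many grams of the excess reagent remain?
(a) Fe, (b) 135.7 g, (c) 63.2 g

Moles of Fe = 94.94 g ÷ 55.85 g/mol = 1.69991 mol
Moles of O2 = 104 g ÷ 32.0 g/mol = 3.25 mol
Moles ÷ coefficient: Fe: 1.69991/4 = 0.425, O2: 3.25/3 = 1.083
(a) Fe has the smaller value, so Fe is the limiting reagent.
(b) Moles of Fe2O3 = 1.69991 mol Fe × (2/4) = 0.849955 mol; mass = 0.849955 mol × 159.7 g/mol = 135.7 g
(c) O2 consumed = 1.69991 × (3/4) = 1.27493 mol; remaining = 3.25 − 1.27493 = 1.97507 mol; mass = 1.97507 mol × 32.0 g/mol = 63.2 g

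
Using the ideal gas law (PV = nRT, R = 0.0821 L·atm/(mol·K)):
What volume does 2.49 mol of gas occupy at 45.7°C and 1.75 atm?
T = 45.7°C + 273.15 = 318.85 K
V = nRT/P = (2.49 × 0.0821 × 318.85) / 1.75
V = 37.25 L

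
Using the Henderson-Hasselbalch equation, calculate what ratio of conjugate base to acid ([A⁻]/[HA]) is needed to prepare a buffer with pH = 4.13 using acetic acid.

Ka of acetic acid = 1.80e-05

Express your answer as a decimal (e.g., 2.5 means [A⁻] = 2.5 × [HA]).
[A⁻]/[HA] = 0.243

pKa = −log(1.80e-05) = 4.7447. pH = pKa + log([A⁻]/[HA]). 4.13 = 4.7447 + log(ratio). log(ratio) = 4.13 − 4.7447 = -0.6147. ratio = 10^(-0.6147) = 0.243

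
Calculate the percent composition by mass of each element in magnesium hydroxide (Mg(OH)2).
Mg: 41.68%, O: 54.86%, H: 3.46%

Molar mass of Mg(OH)2 = 58.33 g/mol
% Mg = (1 × 24.31) / 58.33 × 100% = 24.31 / 58.33 × 100% = 41.68%
% O = (2 × 16.0) / 58.33 × 100% = 32 / 58.33 × 100% = 54.86%
% H = (2 × 1.008) / 58.33 × 100% = 2.016 / 58.33 × 100% = 3.46%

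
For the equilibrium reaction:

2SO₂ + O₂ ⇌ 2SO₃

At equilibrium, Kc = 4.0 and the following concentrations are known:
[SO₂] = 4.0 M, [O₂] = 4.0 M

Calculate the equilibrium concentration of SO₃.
[SO₃] = 16.0000 M

Kc = ([SO₃]^2) / ([SO₂]^2 × [O₂]) = 4.0
[SO₃]^2 = Kc · (reactant terms)/(other product terms) = 4.0 · 64 / 1 = 256
[SO₃] = (256)^(1/2) = 16.0000 M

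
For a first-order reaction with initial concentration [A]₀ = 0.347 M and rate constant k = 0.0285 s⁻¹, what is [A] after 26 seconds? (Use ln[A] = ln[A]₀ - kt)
0.1654 M

ln[A] = ln[A]₀ - k·t = ln(0.347) - (0.0285)·(26) = -1.0584 - 0.7410 = -1.7994
[A] = e^(-1.7994) = 0.1654 M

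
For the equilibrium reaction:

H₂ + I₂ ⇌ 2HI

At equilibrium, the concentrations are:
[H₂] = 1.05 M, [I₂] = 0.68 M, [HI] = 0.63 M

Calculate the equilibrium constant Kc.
K_c = 0.5559

Kc = ([HI]^2) / ([H₂] × [I₂])
   = ((0.63)^2) / ((1.05)·(0.68))
   = 0.3969 / 0.714 = 0.5559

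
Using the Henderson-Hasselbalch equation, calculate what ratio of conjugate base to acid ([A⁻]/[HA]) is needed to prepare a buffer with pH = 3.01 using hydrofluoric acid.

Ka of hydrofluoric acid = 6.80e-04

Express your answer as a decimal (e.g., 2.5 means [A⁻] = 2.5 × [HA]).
[A⁻]/[HA] = 0.696

pKa = −log(6.80e-04) = 3.1675. pH = pKa + log([A⁻]/[HA]). 3.01 = 3.1675 + log(ratio). log(ratio) = 3.01 − 3.1675 = -0.1575. ratio = 10^(-0.1575) = 0.696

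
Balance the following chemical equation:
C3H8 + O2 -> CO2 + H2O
Balanced equation:
C3H8 + 5O2 -> 3CO2 + 4H2O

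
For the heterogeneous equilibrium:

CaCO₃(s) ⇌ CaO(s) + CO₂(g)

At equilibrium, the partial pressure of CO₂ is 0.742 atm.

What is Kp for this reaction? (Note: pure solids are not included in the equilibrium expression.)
K_p = 0.742

Solids (CaCO₃, CaO) have activity 1 and are excluded.
Kp = P(CO₂) = 0.742.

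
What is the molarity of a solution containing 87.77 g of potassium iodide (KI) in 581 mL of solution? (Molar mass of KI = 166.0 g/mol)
Moles of KI = 87.77 g ÷ 166.0 g/mol = 0.528735 mol
Volume = 581 mL = 0.581 L
Molarity = 0.528735 mol ÷ 0.581 L = 0.91 M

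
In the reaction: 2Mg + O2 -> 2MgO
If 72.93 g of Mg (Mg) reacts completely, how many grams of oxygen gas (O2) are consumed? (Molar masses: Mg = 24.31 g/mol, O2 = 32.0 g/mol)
Moles of Mg = 72.93 g ÷ 24.31 g/mol = 3 mol
Mole ratio: 1 mol O2 / 2 mol Mg
Moles of O2 = 3 × (1/2) = 1.5 mol
Mass of O2 = 1.5 mol × 32.0 g/mol = 48 g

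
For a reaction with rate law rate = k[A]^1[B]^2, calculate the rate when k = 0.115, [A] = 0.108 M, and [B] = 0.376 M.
0.001756 M/s

rate = k·[A]^1·[B]^2 = 0.115·(0.108)^1·(0.376)^2 = 0.115·0.108·0.141376 = 0.001756 M/s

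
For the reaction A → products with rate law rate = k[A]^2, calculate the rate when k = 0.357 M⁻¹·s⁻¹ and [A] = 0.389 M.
0.05402 M/s

rate = k·[A]^2 = 0.357·(0.389)^2 = 0.357·0.151321 = 0.05402 M/s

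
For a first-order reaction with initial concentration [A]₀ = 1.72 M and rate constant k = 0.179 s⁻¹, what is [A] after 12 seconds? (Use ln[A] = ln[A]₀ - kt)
0.2008 M

ln[A] = ln[A]₀ - k·t = ln(1.72) - (0.179)·(12) = 0.5423 - 2.1480 = -1.6057
[A] = e^(-1.6057) = 0.2008 M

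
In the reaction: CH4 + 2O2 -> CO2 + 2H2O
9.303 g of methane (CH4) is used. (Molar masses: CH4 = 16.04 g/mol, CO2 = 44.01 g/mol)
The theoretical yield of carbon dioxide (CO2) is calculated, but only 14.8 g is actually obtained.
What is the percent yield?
Moles of CH4 = 9.303 g ÷ 16.04 g/mol = 0.579988 mol
Mole ratio: 1 mol CO2 / 1 mol CH4
Moles of CO2 = 0.579988 × (1/1) = 0.579988 mol
Theoretical yield = 0.579988 mol × 44.01 g/mol = 25.525 g
Actual yield = 14.8 g
Percent yield = (14.8 / 25.525) × 100% = 58.0%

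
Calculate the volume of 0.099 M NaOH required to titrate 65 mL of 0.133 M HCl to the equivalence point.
V_{base} = 87.3 mL

At equivalence: moles acid = moles base.
moles HCl = 0.133 M × 0.065 L = 0.008645 mol
V_NaOH = 0.008645 mol ÷ 0.099 M = 0.08732 L = 87.3 mL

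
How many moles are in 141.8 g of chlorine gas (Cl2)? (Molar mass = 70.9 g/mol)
Moles = 141.8 g ÷ 70.9 g/mol = 2 mol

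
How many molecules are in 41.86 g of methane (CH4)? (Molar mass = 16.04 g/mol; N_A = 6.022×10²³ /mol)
Moles = 41.86 g ÷ 16.04 g/mol = 2.60973 mol
Molecules = 2.60973 mol × 6.022×10²³ /mol = 1.572e+24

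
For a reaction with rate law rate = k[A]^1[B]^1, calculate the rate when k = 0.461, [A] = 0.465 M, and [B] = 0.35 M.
0.07503 M/s

rate = k·[A]^1·[B]^1 = 0.461·(0.465)^1·(0.35)^1 = 0.461·0.465·0.35 = 0.07503 M/s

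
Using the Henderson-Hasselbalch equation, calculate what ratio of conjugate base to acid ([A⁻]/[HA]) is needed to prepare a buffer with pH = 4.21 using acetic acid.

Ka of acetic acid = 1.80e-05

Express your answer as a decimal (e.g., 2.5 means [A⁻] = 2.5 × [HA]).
[A⁻]/[HA] = 0.292

pKa = −log(1.80e-05) = 4.7447. pH = pKa + log([A⁻]/[HA]). 4.21 = 4.7447 + log(ratio). log(ratio) = 4.21 − 4.7447 = -0.5347. ratio = 10^(-0.5347) = 0.292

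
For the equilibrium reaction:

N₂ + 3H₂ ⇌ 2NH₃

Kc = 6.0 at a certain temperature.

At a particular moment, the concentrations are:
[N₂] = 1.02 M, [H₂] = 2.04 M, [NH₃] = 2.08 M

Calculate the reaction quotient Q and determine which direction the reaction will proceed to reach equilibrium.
Q = 0.500, Q < K, reaction proceeds forward (toward products)

Q = ([NH₃]^2) / ([N₂] × [H₂]^3)
  = ((2.08)^2) / ((1.02)·(2.04)^3) = 4.3264/8.6595 = 0.4996
Since Q = 0.4996 < Kc = 6.0, the reaction proceeds forward (toward products) to reach equilibrium.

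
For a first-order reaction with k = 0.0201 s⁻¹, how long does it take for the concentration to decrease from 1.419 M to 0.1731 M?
104.67 s

From ln[A] = ln[A]₀ - k·t: t = ln([A]₀/[A])/k = ln(1.419/0.1731)/0.0201 = ln(8.1976)/0.0201 = 2.1038/0.0201 = 104.67 s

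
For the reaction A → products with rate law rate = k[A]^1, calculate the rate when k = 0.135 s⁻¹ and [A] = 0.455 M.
0.06143 M/s

rate = k·[A]^1 = 0.135·(0.455)^1 = 0.135·0.455 = 0.06143 M/s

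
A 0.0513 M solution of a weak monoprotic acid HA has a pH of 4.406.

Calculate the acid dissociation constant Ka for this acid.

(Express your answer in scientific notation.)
K_a = 3.01e-08

[H⁺] = 10^(−pH) = 10^(−4.406) = 3.926e-05 M. For HA ⇌ H⁺ + A⁻, Ka = x²/(C − x) = (3.926e-05)²/(0.0513 − 3.926e-05) = 3.01e-08.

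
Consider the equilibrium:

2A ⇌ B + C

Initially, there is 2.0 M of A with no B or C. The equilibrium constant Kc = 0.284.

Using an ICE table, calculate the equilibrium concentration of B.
[B] = 0.516 M

ICE: [A] = 2.0 − 2x, [B] = [C] = x.
Kc = x²/(2.0 − 2x)² = 0.284 ⇒ √Kc = x/(2.0 − 2x).
x = √0.284·2.0/(1 + 2√0.284) = 0.53292·2.0/2.0658 = 0.51593.
[B] = x = 0.516 M.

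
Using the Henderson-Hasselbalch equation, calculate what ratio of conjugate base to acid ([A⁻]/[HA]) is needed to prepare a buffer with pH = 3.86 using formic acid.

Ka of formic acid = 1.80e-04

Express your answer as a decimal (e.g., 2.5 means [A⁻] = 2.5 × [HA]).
[A⁻]/[HA] = 1.304

pKa = −log(1.80e-04) = 3.7447. pH = pKa + log([A⁻]/[HA]). 3.86 = 3.7447 + log(ratio). log(ratio) = 3.86 − 3.7447 = 0.1153. ratio = 10^(0.1153) = 1.304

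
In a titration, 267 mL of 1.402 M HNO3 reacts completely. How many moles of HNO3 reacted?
Moles = Molarity × Volume (L)
Moles = 1.402 M × 0.267 L = 0.3743 mol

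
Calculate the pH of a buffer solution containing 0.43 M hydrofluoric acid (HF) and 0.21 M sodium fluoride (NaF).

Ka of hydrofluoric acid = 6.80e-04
pH = 2.86

pKa = -log(6.80e-04) = 3.17. pH = pKa + log([A⁻]/[HA]) = 3.17 + log(0.21/0.43)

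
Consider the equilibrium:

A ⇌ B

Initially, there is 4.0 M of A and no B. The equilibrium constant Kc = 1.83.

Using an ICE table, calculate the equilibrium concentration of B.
[B] = 2.587 M

ICE: [A] = 4.0 − x, [B] = x.
Kc = x/(4.0 − x) = 1.83 ⇒ x = 1.83·4.0/(1 + 1.83) = 7.32/2.83 = 2.587.
[B] = x = 2.587 M.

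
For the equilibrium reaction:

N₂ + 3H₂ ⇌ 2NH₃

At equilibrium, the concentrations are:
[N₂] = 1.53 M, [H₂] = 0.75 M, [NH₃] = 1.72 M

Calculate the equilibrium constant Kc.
K_c = 4.5833

Kc = ([NH₃]^2) / ([N₂] × [H₂]^3)
   = ((1.72)^2) / ((1.53)·(0.75)^3)
   = 2.9584 / 0.64547 = 4.5833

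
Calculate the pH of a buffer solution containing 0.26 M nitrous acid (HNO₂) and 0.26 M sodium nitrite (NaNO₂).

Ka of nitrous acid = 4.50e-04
pH = 3.35

pKa = -log(4.50e-04) = 3.35. pH = pKa + log([A⁻]/[HA]) = 3.35 + log(0.26/0.26)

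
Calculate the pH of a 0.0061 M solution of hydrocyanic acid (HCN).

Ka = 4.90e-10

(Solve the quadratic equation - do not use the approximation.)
pH = 5.76

x² + Ka×x - Ka×C = 0. Using quadratic formula: [H⁺] = 1.7286e-06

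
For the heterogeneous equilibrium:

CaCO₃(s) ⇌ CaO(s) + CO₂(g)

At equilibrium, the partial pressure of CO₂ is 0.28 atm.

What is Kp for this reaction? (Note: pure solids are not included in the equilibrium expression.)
K_p = 0.28

Solids (CaCO₃, CaO) have activity 1 and are excluded.
Kp = P(CO₂) = 0.28.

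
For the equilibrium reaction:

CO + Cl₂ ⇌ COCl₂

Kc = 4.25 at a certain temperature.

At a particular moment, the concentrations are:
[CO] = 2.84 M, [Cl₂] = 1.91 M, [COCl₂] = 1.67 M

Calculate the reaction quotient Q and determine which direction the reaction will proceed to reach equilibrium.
Q = 0.308, Q < K, reaction proceeds forward (toward products)

Q = ([COCl₂]) / ([CO] × [Cl₂])
  = ((1.67)) / ((2.84)·(1.91)) = 1.67/5.4244 = 0.3079
Since Q = 0.3079 < Kc = 4.25, the reaction proceeds forward (toward products) to reach equilibrium.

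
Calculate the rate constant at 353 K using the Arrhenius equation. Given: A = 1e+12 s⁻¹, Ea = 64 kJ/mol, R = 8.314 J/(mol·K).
3.38e+02 s⁻¹

k = A·exp(-Ea/(R·T)) = 1e+12·exp(-64000/(8.314·353)) = 1e+12·exp(-21.8070) = 1e+12·3.3834e-10 = 3.38e+02 s⁻¹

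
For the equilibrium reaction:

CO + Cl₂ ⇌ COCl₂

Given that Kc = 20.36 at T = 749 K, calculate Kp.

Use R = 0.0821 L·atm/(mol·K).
K_p = 0.3311

Δn = (moles gaseous products) − (moles gaseous reactants) = -1
T = 749 K; RT = 0.0821 × 749 = 61.4929
Kp = Kc·(RT)^Δn = 20.36 × (61.4929)^-1 = 20.36 × 0.016262 = 0.3311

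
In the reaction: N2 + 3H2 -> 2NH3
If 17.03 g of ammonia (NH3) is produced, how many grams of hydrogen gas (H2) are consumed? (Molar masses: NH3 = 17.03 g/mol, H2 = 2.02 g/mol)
Moles of NH3 = 17.03 g ÷ 17.03 g/mol = 1 mol
Mole ratio: 3 mol H2 / 2 mol NH3
Moles of H2 = 1 × (3/2) = 1.5 mol
Mass of H2 = 1.5 mol × 2.02 g/mol = 3.03 g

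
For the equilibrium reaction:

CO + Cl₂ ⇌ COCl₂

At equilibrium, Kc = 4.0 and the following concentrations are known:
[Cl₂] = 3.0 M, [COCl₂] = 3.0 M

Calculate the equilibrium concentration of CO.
[CO] = 0.2500 M

Kc = ([COCl₂]) / ([CO] × [Cl₂]) = 4.0
[CO]^1 = (product terms)/(Kc · other reactant terms) = 3 / (4.0 · 3) = 0.25
[CO] = 0.2500 M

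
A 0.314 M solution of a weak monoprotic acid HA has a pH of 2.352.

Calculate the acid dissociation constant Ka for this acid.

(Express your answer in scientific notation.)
K_a = 6.39e-05

[H⁺] = 10^(−pH) = 10^(−2.352) = 4.446e-03 M. For HA ⇌ H⁺ + A⁻, Ka = x²/(C − x) = (4.446e-03)²/(0.314 − 4.446e-03) = 6.39e-05.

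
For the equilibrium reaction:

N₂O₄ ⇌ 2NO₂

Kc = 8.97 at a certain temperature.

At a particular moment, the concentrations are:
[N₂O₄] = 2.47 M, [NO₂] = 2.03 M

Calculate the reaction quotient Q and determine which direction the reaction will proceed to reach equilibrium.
Q = 1.668, Q < K, reaction proceeds forward (toward products)

Q = ([NO₂]^2) / ([N₂O₄])
  = ((2.03)^2) / ((2.47)) = 4.1209/2.47 = 1.668
Since Q = 1.668 < Kc = 8.97, the reaction proceeds forward (toward products) to reach equilibrium.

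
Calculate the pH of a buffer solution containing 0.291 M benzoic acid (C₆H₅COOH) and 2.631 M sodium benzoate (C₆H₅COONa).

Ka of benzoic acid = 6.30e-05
pH = 5.16

pKa = -log(6.30e-05) = 4.20. pH = pKa + log([A⁻]/[HA]) = 4.20 + log(2.631/0.291)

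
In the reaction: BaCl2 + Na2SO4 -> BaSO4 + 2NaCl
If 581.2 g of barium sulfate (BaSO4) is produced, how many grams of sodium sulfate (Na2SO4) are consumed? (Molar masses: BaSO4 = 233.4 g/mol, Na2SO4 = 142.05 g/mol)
Moles of BaSO4 = 581.2 g ÷ 233.4 g/mol = 2.49015 mol
Mole ratio: 1 mol Na2SO4 / 1 mol BaSO4
Moles of Na2SO4 = 2.49015 × (1/1) = 2.49015 mol
Mass of Na2SO4 = 2.49015 mol × 142.05 g/mol = 353.7 g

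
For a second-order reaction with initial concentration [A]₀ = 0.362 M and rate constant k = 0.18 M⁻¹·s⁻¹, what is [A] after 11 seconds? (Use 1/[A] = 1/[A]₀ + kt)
0.2109 M

1/[A] = 1/[A]₀ + k·t = 1/0.362 + (0.18)·(11) = 2.7624 + 1.9800 = 4.7424
[A] = 1/4.7424 = 0.2109 M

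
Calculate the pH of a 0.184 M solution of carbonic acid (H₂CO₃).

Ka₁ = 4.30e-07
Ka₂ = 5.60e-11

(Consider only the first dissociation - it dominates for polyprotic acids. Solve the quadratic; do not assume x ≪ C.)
pH = 3.55

x² + Ka₁·x − Ka₁·C = 0 with Ka₁ = 4.30e-07, C = 0.184.
x = (−Ka₁ + √(Ka₁² + 4·Ka₁·C))/2 = 2.8107e-04 M, so pH = 3.55.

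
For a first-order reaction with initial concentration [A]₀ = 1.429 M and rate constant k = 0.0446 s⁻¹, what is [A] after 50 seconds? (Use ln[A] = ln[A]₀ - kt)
0.1537 M

ln[A] = ln[A]₀ - k·t = ln(1.429) - (0.0446)·(50) = 0.3570 - 2.2300 = -1.8730
[A] = e^(-1.8730) = 0.1537 M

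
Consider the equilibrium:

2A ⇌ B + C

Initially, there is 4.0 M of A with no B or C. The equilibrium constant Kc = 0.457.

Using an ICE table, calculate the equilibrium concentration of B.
[B] = 1.150 M

ICE: [A] = 4.0 − 2x, [B] = [C] = x.
Kc = x²/(4.0 − 2x)² = 0.457 ⇒ √Kc = x/(4.0 − 2x).
x = √0.457·4.0/(1 + 2√0.457) = 0.67602·4.0/2.352 = 1.1497.
[B] = x = 1.150 M.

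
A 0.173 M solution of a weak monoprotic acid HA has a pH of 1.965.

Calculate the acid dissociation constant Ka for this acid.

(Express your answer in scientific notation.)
K_a = 7.25e-04

[H⁺] = 10^(−pH) = 10^(−1.965) = 1.084e-02 M. For HA ⇌ H⁺ + A⁻, Ka = x²/(C − x) = (1.084e-02)²/(0.173 − 1.084e-02) = 7.25e-04.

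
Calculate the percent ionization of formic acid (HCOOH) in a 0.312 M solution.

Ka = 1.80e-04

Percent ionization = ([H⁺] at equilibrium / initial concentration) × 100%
Percent ionization = 2.37%

Let x = [H⁺]. Ka = x²/(C - x) ⇒ x² + (1.80e-04)x - (1.80e-04)(0.312) = 0. x = 7.4045e-03. Percent = (7.4045e-03/0.312) × 100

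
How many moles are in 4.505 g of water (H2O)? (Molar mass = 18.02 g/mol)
Moles = 4.505 g ÷ 18.02 g/mol = 0.25 mol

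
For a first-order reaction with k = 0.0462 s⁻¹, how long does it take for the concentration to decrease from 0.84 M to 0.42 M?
15.00 s

From ln[A] = ln[A]₀ - k·t: t = ln([A]₀/[A])/k = ln(0.84/0.42)/0.0462 = ln(2.0000)/0.0462 = 0.6931/0.0462 = 15.00 s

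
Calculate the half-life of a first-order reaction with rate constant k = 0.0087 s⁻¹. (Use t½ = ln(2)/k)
79.67 s

t½ = ln(2)/k = 0.6931/0.0087 = 79.67 s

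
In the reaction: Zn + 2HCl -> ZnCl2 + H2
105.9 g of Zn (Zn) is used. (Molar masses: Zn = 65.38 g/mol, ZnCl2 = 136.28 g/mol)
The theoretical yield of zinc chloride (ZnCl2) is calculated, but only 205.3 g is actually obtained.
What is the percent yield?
Moles of Zn = 105.9 g ÷ 65.38 g/mol = 1.61976 mol
Mole ratio: 1 mol ZnCl2 / 1 mol Zn
Moles of ZnCl2 = 1.61976 × (1/1) = 1.61976 mol
Theoretical yield = 1.61976 mol × 136.28 g/mol = 220.74 g
Actual yield = 205.3 g
Percent yield = (205.3 / 220.74) × 100% = 93.0%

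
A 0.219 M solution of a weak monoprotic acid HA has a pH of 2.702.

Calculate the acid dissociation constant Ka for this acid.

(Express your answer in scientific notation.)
K_a = 1.82e-05

[H⁺] = 10^(−pH) = 10^(−2.702) = 1.986e-03 M. For HA ⇌ H⁺ + A⁻, Ka = x²/(C − x) = (1.986e-03)²/(0.219 − 1.986e-03) = 1.82e-05.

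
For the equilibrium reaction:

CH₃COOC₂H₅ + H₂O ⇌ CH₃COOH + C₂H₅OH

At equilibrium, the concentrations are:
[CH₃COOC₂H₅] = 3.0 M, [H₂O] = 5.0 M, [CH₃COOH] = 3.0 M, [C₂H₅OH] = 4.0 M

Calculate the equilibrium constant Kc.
K_c = 0.8000

Kc = ([CH₃COOH] × [C₂H₅OH]) / ([CH₃COOC₂H₅] × [H₂O])
   = ((3.0)·(4.0)) / ((3.0)·(5.0))
   = 12 / 15 = 0.8000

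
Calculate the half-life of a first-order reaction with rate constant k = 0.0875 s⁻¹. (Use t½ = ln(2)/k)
7.92 s

t½ = ln(2)/k = 0.6931/0.0875 = 7.92 s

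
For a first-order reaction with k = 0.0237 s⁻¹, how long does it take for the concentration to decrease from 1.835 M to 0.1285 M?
112.19 s

From ln[A] = ln[A]₀ - k·t: t = ln([A]₀/[A])/k = ln(1.835/0.1285)/0.0237 = ln(14.2802)/0.0237 = 2.6589/0.0237 = 112.19 s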